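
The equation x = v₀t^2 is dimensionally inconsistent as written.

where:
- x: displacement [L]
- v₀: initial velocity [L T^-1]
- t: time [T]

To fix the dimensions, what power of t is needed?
The exponent of t should be 1: x = v₀t

The LHS x has dimensions [L]; t has dimensions [T].
As written, the RHS v₀t^2 (exponent 2 on t) has dimensions [L T], which does not match.
With exponent 1, the RHS v₀t has dimensions [L], matching the LHS.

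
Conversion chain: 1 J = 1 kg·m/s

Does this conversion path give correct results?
The chain is incorrect (it contains an error).

Incorrect: Joule is kg·m²/s², not kg·m/s (that is momentum)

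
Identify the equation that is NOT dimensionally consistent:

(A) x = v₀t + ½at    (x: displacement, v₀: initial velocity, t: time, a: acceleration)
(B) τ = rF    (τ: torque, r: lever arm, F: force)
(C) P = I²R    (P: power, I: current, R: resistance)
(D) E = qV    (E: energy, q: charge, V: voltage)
(A) x = v₀t + ½at

The equation (A) x = v₀t + ½at is dimensionally incorrect.

LHS (x): [L]
RHS terms:
  - v₀t: [L] ✓
  - ½at: [L T^-1] ✗ (does not match LHS)

The dimensions do not match. The other three equations balance.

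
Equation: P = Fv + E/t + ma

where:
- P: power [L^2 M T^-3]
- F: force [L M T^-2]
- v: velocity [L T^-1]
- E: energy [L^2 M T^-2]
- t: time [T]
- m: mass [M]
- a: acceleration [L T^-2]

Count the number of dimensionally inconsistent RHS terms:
1

LHS P: [L^2 M T^-3]
- Fv: [L^2 M T^-3] ✓
- E/t: [L^2 M T^-3] ✓
- ma: [L M T^-2] ✗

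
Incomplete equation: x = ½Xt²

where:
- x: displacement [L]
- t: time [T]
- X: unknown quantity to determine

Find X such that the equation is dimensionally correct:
X = a (acceleration), dimensions [L T^-2]

x has dimensions [L]; the rest of the RHS (½ t²) has dimensions [T^2].
So X must have dimensions [L T^-2] — X = a (acceleration).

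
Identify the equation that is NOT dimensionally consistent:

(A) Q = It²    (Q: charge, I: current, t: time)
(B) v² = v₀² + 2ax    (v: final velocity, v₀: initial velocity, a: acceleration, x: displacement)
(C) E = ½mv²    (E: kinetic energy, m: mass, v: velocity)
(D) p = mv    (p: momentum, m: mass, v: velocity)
(A) Q = It²

The equation (A) Q = It² is dimensionally incorrect.

LHS (Q): [I T]
RHS (It²): [I T^2] ✗

The dimensions do not match. The other three equations balance.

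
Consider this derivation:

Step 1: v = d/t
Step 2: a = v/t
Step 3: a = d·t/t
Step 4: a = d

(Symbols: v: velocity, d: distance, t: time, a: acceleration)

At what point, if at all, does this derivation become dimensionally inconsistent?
Step 3

Step 1: v = d/t → LHS [L T^-1], RHS [L T^-1] ✓
Step 2: a = v/t → LHS [L T^-2], RHS [L T^-2] ✓
Step 3: a = d·t/t → LHS [L T^-2], RHS [L] ✗

The first dimensional inconsistency appears in step 3: a = d·t/t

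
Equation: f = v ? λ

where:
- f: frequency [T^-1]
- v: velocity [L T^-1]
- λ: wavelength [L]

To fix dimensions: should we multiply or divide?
division (÷): f = v ÷ λ

f [T^-1]; v [L T^-1]; λ [L].
v × λ → [L^2 T^-1] ✗
v ÷ λ → [T^-1] ✓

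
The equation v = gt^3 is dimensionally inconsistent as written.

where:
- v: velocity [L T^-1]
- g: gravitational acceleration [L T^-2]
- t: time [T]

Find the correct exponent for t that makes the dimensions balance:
The exponent of t should be 1: v = gt

The LHS v has dimensions [L T^-1]; t has dimensions [T].
As written, the RHS gt^3 (exponent 3 on t) has dimensions [L T], which does not match.
With exponent 1, the RHS gt has dimensions [L T^-1], matching the LHS.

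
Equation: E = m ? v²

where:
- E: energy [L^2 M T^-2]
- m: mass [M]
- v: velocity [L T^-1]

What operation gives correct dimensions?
multiplication (×): E = m × v²

E [L^2 M T^-2]; m [M]; v² [L^2 T^-2].
m × v² → [L^2 M T^-2] ✓
m ÷ v² → [L^-2 M T^2] ✗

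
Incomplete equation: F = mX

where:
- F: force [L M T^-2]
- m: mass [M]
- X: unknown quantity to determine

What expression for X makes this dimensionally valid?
X = a (acceleration), dimensions [L T^-2]

F has dimensions [L M T^-2]; the rest of the RHS (m) has dimensions [M].
So X must have dimensions [L T^-2] — X = a (acceleration).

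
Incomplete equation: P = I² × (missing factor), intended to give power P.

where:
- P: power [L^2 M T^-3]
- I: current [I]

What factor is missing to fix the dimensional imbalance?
R (resistance), dimensions [I^-2 L^2 M T^-3]

P has dimensions [L^2 M T^-3] and I² has dimensions [I^2].
The missing factor must have dimensions [L^2 M T^-3] / [I^2] = [I^-2 L^2 M T^-3], i.e. resistance (R).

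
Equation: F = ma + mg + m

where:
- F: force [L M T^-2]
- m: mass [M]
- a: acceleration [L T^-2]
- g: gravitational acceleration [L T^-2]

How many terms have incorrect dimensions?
1

LHS F: [L M T^-2]
- ma: [L M T^-2] ✓
- mg: [L M T^-2] ✓
- m: [M] ✗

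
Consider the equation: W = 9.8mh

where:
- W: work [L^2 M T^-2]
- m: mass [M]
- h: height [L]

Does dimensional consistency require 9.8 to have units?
Yes

W has dimensions [L^2 M T^-2], while mh alone has dimensions [L M]. For the equation to balance, the factor 9.8 must carry dimensions [L T^-2] — it is a dimensional constant (a numerical value of a physical quantity with its units suppressed), not a pure number.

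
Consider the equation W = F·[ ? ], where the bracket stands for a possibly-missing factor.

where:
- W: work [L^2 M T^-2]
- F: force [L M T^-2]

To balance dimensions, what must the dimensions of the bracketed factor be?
[L] — length (e.g. a distance d)

W has dimensions [L^2 M T^-2]; F has dimensions [L M T^-2].
The bracketed factor must supply [L^2 M T^-2] / [L M T^-2] = [L].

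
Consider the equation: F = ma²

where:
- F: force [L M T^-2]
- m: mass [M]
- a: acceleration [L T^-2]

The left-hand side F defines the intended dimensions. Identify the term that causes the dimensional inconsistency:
The right-hand side term ma²

F has dimensions [L M T^-2], but ma² has dimensions [L^2 M T^-4], so the term ma² is dimensionally wrong for F.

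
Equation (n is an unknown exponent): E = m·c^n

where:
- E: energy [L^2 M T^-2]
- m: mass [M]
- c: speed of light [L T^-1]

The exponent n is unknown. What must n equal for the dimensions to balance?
n = 2

E has dimensions [L^2 M T^-2]; c has dimensions [L T^-1].
The rest of the RHS has dimensions [M], so c^n must supply [L^2 T^-2].
With n = 2: m·c^2 has dimensions [L^2 M T^-2], matching the LHS ✓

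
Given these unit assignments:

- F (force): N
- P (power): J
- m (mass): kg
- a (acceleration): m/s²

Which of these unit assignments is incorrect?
P

The variable P (power) should have units W, not J.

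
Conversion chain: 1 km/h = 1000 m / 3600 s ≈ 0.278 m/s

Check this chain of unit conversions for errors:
The chain is correct (no errors).

Correct: 1 km = 1000 m, 1 h = 3600 s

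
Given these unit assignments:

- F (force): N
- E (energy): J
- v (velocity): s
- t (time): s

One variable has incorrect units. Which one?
v

The variable v (velocity) should have units m/s, not s.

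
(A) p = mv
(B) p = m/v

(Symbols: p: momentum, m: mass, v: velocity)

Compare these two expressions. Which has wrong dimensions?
(B)

(A) p = mv: LHS [L M T^-1], RHS [L M T^-1] ✓
(B) p = m/v: LHS [L M T^-1], RHS [L^-1 M T] ✗

Expression (B) p = m/v is dimensionally incorrect.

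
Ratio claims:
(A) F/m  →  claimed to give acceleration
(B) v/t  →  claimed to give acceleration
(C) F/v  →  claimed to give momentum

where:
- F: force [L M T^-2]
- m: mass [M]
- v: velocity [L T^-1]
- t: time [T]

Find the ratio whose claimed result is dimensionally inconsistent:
(C) F/v does not give momentum

(A) F/m: [L T^-2] = acceleration [L T^-2] ✓
(B) v/t: [L T^-2] = acceleration [L T^-2] ✓
(C) F/v: [M T^-1] ≠ momentum [L M T^-1] ✗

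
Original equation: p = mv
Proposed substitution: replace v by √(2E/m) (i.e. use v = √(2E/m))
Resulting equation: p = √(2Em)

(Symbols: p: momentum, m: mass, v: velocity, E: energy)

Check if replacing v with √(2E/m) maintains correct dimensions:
Yes

[v] = [L T^-1] and [√(2E/m)] = [L T^-1]. These match, so the substitution replaces a quantity by one of the same dimensions and the result p = √(2Em) has LHS [L M T^-1] vs RHS [L M T^-1] — still consistent.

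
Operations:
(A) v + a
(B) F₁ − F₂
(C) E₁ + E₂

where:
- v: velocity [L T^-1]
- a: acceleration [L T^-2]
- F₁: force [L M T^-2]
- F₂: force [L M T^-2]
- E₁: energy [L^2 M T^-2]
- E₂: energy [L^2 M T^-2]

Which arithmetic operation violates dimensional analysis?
(A) v + a

(A) v + a: v [L T^-1] and a [L T^-2] — different dimensions cannot be added/subtracted ✗
(B) F₁ − F₂: F₁ [L M T^-2] and F₂ [L M T^-2] — same dimensions ✓
(C) E₁ + E₂: E₁ [L^2 M T^-2] and E₂ [L^2 M T^-2] — same dimensions ✓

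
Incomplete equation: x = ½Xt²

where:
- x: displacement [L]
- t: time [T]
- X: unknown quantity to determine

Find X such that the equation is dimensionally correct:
X = a (acceleration), dimensions [L T^-2]

x has dimensions [L]; the rest of the RHS (½ t²) has dimensions [T^2].
So X must have dimensions [L T^-2] — X = a (acceleration).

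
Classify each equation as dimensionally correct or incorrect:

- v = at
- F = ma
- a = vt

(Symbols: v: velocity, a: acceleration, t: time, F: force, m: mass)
Dimensionally correct: v = at, F = ma
Dimensionally incorrect: a = vt
Ordered (correct first, then incorrect): v = at, F = ma, a = vt

- v = at: LHS [L T^-1], RHS [L T^-1] → correct ✓
- F = ma: LHS [L M T^-2], RHS [L M T^-2] → correct ✓
- a = vt: LHS [L T^-2], RHS [L] → incorrect ✗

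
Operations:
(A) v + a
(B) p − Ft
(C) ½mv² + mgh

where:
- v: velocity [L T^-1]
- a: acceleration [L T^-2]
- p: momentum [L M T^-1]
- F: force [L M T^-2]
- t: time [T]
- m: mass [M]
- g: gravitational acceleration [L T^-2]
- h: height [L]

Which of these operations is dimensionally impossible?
(A) v + a

(A) v + a: v [L T^-1] and a [L T^-2] — different dimensions cannot be added/subtracted ✗
(B) p − Ft: p [L M T^-1] and Ft [L M T^-1] — same dimensions ✓
(C) ½mv² + mgh: ½mv² [L^2 M T^-2] and mgh [L^2 M T^-2] — same dimensions ✓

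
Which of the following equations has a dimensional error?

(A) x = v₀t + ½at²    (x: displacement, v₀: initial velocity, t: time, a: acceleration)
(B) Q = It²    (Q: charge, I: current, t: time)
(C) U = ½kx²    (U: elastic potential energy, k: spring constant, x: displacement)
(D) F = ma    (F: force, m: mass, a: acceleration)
(B) Q = It²

The equation (B) Q = It² is dimensionally incorrect.

LHS (Q): [I T]
RHS (It²): [I T^2] ✗

The dimensions do not match. The other three equations balance.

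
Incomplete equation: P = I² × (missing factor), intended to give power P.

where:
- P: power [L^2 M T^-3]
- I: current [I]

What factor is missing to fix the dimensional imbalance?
R (resistance), dimensions [I^-2 L^2 M T^-3]

P has dimensions [L^2 M T^-3] and I² has dimensions [I^2].
The missing factor must have dimensions [L^2 M T^-3] / [I^2] = [I^-2 L^2 M T^-3], i.e. resistance (R).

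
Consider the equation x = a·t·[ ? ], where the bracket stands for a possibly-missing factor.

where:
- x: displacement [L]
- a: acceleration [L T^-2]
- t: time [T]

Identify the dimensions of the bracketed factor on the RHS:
[T] — time (e.g. t)

x has dimensions [L]; a·t has dimensions [L T^-1].
The bracketed factor must supply [L] / [L T^-1] = [T].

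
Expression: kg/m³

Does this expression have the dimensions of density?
Yes

The expression kg/m³ has dimensions [L^-3 M], which is exactly density [L^-3 M].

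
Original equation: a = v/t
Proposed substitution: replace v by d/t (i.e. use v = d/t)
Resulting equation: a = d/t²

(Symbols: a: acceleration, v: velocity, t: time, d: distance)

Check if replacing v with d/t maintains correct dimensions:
Yes

[v] = [L T^-1] and [d/t] = [L T^-1]. These match, so the substitution replaces a quantity by one of the same dimensions and the result a = d/t² has LHS [L T^-2] vs RHS [L T^-2] — still consistent.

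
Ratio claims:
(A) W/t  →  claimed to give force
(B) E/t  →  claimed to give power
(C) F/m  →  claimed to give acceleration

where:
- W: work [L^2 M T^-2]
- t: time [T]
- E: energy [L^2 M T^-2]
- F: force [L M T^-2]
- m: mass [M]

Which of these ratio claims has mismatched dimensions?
(A) W/t does not give force

(A) W/t: [L^2 M T^-3] ≠ force [L M T^-2] ✗
(B) E/t: [L^2 M T^-3] = power [L^2 M T^-3] ✓
(C) F/m: [L T^-2] = acceleration [L T^-2] ✓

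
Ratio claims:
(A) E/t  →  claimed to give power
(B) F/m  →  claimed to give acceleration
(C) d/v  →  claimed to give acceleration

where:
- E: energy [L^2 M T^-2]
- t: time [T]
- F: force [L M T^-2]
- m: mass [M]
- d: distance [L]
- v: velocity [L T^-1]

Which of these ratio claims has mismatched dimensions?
(C) d/v does not give acceleration

(A) E/t: [L^2 M T^-3] = power [L^2 M T^-3] ✓
(B) F/m: [L T^-2] = acceleration [L T^-2] ✓
(C) d/v: [T] ≠ acceleration [L T^-2] ✗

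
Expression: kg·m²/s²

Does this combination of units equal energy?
Yes

The expression kg·m²/s² has dimensions [L^2 M T^-2], which is exactly energy [L^2 M T^-2].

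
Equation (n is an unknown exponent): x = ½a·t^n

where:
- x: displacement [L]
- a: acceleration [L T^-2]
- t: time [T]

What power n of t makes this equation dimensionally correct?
n = 2

x has dimensions [L]; t has dimensions [T].
The rest of the RHS has dimensions [L T^-2], so t^n must supply [T^2].
With n = 2: ½a·t^2 has dimensions [L], matching the LHS ✓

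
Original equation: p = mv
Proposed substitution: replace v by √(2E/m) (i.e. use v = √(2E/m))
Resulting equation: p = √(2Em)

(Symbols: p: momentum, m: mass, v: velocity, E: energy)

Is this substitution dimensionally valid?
Yes

[v] = [L T^-1] and [√(2E/m)] = [L T^-1]. These match, so the substitution replaces a quantity by one of the same dimensions and the result p = √(2Em) has LHS [L M T^-1] vs RHS [L M T^-1] — still consistent.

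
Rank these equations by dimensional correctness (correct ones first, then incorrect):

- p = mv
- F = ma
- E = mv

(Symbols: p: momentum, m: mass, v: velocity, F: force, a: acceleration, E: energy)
Dimensionally correct: p = mv, F = ma
Dimensionally incorrect: E = mv
Ordered (correct first, then incorrect): p = mv, F = ma, E = mv

- p = mv: LHS [L M T^-1], RHS [L M T^-1] → correct ✓
- F = ma: LHS [L M T^-2], RHS [L M T^-2] → correct ✓
- E = mv: LHS [L^2 M T^-2], RHS [L M T^-1] → incorrect ✗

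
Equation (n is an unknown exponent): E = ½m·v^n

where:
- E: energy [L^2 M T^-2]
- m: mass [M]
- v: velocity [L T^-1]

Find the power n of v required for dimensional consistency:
n = 2

E has dimensions [L^2 M T^-2]; v has dimensions [L T^-1].
The rest of the RHS has dimensions [M], so v^n must supply [L^2 T^-2].
With n = 2: ½m·v^2 has dimensions [L^2 M T^-2], matching the LHS ✓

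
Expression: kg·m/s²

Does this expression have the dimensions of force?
Yes

The expression kg·m/s² has dimensions [L M T^-2], which is exactly force [L M T^-2].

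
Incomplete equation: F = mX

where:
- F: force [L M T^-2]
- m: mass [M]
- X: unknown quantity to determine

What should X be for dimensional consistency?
X = a (acceleration), dimensions [L T^-2]

F has dimensions [L M T^-2]; the rest of the RHS (m) has dimensions [M].
So X must have dimensions [L T^-2] — X = a (acceleration).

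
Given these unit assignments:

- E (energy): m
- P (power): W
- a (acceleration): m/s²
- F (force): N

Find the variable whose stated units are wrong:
E

The variable E (energy) should have units J, not m.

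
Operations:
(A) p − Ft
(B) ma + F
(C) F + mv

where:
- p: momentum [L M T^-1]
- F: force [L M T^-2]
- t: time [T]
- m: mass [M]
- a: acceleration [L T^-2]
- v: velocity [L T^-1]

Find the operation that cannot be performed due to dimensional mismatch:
(C) F + mv

(A) p − Ft: p [L M T^-1] and Ft [L M T^-1] — same dimensions ✓
(B) ma + F: ma [L M T^-2] and F [L M T^-2] — same dimensions ✓
(C) F + mv: F [L M T^-2] and mv [L M T^-1] — different dimensions cannot be added/subtracted ✗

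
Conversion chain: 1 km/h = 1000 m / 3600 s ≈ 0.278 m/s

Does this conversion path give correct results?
The chain is correct (no errors).

Correct: 1 km = 1000 m, 1 h = 3600 s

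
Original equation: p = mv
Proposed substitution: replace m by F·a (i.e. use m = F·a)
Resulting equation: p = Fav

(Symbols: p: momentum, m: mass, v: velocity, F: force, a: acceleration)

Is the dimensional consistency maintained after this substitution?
No

[m] = [M] and [F·a] = [L^2 M T^-4]. These differ, so the substitution replaces a quantity by one of different dimensions and the result p = Fav has LHS [L M T^-1] vs RHS [L^3 M T^-5] — inconsistent.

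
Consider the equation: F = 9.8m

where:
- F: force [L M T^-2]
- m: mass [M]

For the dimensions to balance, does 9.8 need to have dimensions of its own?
Yes

F has dimensions [L M T^-2], while m alone has dimensions [M]. For the equation to balance, the factor 9.8 must carry dimensions [L T^-2] — it is a dimensional constant (a numerical value of a physical quantity with its units suppressed), not a pure number.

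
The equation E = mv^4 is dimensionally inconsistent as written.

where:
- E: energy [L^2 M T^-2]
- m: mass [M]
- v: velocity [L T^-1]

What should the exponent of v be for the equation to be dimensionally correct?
The exponent of v should be 2: E = mv^2

The LHS E has dimensions [L^2 M T^-2]; v has dimensions [L T^-1].
As written, the RHS mv^4 (exponent 4 on v) has dimensions [L^4 M T^-4], which does not match.
With exponent 2, the RHS mv^2 has dimensions [L^2 M T^-2], matching the LHS.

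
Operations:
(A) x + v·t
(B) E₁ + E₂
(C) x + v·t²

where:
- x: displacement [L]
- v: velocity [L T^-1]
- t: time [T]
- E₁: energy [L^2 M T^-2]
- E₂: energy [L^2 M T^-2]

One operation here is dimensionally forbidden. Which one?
(C) x + v·t²

(A) x + v·t: x [L] and v·t [L] — same dimensions ✓
(B) E₁ + E₂: E₁ [L^2 M T^-2] and E₂ [L^2 M T^-2] — same dimensions ✓
(C) x + v·t²: x [L] and v·t² [L T] — different dimensions cannot be added/subtracted ✗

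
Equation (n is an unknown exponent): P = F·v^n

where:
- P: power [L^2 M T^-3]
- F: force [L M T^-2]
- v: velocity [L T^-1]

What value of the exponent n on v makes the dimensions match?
n = 1

P has dimensions [L^2 M T^-3]; v has dimensions [L T^-1].
The rest of the RHS has dimensions [L M T^-2], so v^n must supply [L T^-1].
With n = 1: F·v^1 has dimensions [L^2 M T^-3], matching the LHS ✓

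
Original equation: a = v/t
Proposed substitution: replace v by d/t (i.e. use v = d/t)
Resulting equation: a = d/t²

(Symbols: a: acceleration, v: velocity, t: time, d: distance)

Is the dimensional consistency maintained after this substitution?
Yes

[v] = [L T^-1] and [d/t] = [L T^-1]. These match, so the substitution replaces a quantity by one of the same dimensions and the result a = d/t² has LHS [L T^-2] vs RHS [L T^-2] — still consistent.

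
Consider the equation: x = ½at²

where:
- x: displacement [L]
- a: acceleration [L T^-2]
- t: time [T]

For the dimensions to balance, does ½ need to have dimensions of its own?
No

x has dimensions [L] and at² already has dimensions [L], so the equation balances without ½ contributing any dimensions. ½ is a pure (dimensionless) number; changing or removing it would not affect dimensional consistency.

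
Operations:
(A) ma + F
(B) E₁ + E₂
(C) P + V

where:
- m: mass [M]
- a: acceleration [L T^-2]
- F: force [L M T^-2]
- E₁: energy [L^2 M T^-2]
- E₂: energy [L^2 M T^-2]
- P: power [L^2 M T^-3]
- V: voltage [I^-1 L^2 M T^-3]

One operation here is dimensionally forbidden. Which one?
(C) P + V

(A) ma + F: ma [L M T^-2] and F [L M T^-2] — same dimensions ✓
(B) E₁ + E₂: E₁ [L^2 M T^-2] and E₂ [L^2 M T^-2] — same dimensions ✓
(C) P + V: P [L^2 M T^-3] and V [I^-1 L^2 M T^-3] — different dimensions cannot be added/subtracted ✗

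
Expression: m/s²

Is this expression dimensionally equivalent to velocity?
No

The expression m/s² has dimensions [L T^-2], but velocity has dimensions [L T^-1].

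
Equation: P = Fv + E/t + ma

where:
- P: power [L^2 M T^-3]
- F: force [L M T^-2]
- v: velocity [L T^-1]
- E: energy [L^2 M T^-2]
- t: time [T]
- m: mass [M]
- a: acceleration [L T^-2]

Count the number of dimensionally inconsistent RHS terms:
1

LHS P: [L^2 M T^-3]
- Fv: [L^2 M T^-3] ✓
- E/t: [L^2 M T^-3] ✓
- ma: [L M T^-2] ✗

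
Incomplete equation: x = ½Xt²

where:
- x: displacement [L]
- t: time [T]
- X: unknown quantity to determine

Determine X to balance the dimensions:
X = a (acceleration), dimensions [L T^-2]

x has dimensions [L]; the rest of the RHS (½ t²) has dimensions [T^2].
So X must have dimensions [L T^-2] — X = a (acceleration).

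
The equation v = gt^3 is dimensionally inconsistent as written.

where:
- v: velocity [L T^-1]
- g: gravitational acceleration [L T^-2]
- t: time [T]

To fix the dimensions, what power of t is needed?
The exponent of t should be 1: v = gt

The LHS v has dimensions [L T^-1]; t has dimensions [T].
As written, the RHS gt^3 (exponent 3 on t) has dimensions [L T], which does not match.
With exponent 1, the RHS gt has dimensions [L T^-1], matching the LHS.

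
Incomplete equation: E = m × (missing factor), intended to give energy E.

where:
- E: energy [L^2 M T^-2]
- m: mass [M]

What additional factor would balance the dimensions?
v² (velocity squared), dimensions [L^2 T^-2]

E has dimensions [L^2 M T^-2] and m has dimensions [M].
The missing factor must have dimensions [L^2 M T^-2] / [M] = [L^2 T^-2], i.e. velocity squared (v²).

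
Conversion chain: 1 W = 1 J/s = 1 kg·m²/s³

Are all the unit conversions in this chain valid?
The chain is correct (no errors).

Correct: Watt is Joule per second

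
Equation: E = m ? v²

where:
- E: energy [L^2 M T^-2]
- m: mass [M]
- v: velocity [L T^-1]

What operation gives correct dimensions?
multiplication (×): E = m × v²

E [L^2 M T^-2]; m [M]; v² [L^2 T^-2].
m × v² → [L^2 M T^-2] ✓
m ÷ v² → [L^-2 M T^2] ✗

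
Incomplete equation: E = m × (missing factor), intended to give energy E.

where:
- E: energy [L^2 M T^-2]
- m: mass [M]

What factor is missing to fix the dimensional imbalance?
v² (velocity squared), dimensions [L^2 T^-2]

E has dimensions [L^2 M T^-2] and m has dimensions [M].
The missing factor must have dimensions [L^2 M T^-2] / [M] = [L^2 T^-2], i.e. velocity squared (v²).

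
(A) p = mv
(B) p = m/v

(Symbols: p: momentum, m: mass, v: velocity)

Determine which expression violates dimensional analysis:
(B)

(A) p = mv: LHS [L M T^-1], RHS [L M T^-1] ✓
(B) p = m/v: LHS [L M T^-1], RHS [L^-1 M T] ✗

Expression (B) p = m/v is dimensionally incorrect.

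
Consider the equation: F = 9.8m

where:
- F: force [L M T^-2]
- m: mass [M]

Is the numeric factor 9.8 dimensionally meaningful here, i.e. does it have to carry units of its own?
Yes

F has dimensions [L M T^-2], while m alone has dimensions [M]. For the equation to balance, the factor 9.8 must carry dimensions [L T^-2] — it is a dimensional constant (a numerical value of a physical quantity with its units suppressed), not a pure number.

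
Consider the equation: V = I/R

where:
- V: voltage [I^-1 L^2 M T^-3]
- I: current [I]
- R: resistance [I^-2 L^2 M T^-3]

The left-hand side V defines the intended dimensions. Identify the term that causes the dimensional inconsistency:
The right-hand side term I/R

V has dimensions [I^-1 L^2 M T^-3], but I/R has dimensions [I^3 L^-2 M^-1 T^3], so the term I/R is dimensionally wrong for V.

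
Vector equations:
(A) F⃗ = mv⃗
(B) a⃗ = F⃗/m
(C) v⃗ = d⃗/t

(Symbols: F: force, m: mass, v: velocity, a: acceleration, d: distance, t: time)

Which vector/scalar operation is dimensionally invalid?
(A) F⃗ = mv⃗

(A) F⃗ = mv⃗: LHS [L M T^-2], RHS [L M T^-1] ✗ — mass times velocity is momentum, not force; should be ma⃗
(B) a⃗ = F⃗/m: LHS [L T^-2], RHS [L T^-2] ✓ — force (vector) divided by mass (scalar)
(C) v⃗ = d⃗/t: LHS [L T^-1], RHS [L T^-1] ✓ — displacement (vector) divided by time (scalar)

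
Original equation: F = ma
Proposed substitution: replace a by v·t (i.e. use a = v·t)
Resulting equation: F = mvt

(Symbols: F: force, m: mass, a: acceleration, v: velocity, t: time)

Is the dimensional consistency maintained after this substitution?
No

[a] = [L T^-2] and [v·t] = [L]. These differ, so the substitution replaces a quantity by one of different dimensions and the result F = mvt has LHS [L M T^-2] vs RHS [L M] — inconsistent.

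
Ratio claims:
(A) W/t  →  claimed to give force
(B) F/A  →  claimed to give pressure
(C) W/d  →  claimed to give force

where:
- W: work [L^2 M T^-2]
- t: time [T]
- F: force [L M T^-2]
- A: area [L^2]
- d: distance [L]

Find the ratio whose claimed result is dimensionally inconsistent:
(A) W/t does not give force

(A) W/t: [L^2 M T^-3] ≠ force [L M T^-2] ✗
(B) F/A: [L^-1 M T^-2] = pressure [L^-1 M T^-2] ✓
(C) W/d: [L M T^-2] = force [L M T^-2] ✓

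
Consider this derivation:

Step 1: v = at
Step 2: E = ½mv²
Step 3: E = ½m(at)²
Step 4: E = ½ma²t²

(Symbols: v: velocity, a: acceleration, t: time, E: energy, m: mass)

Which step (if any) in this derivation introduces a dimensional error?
No step introduces an error — all steps are dimensionally consistent.

Step 1: v = at → LHS [L T^-1], RHS [L T^-1] ✓
Step 2: E = ½mv² → LHS [L^2 M T^-2], RHS [L^2 M T^-2] ✓
Step 3: E = ½m(at)² → LHS [L^2 M T^-2], RHS [L^2 M T^-2] ✓
Step 4: E = ½ma²t² → LHS [L^2 M T^-2], RHS [L^2 M T^-2] ✓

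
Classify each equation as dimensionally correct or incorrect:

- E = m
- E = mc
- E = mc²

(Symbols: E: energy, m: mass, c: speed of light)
Dimensionally correct: E = mc²
Dimensionally incorrect: E = m, E = mc
Ordered (correct first, then incorrect): E = mc², E = m, E = mc

- E = m: LHS [L^2 M T^-2], RHS [M] → incorrect ✗
- E = mc: LHS [L^2 M T^-2], RHS [L M T^-1] → incorrect ✗
- E = mc²: LHS [L^2 M T^-2], RHS [L^2 M T^-2] → correct ✓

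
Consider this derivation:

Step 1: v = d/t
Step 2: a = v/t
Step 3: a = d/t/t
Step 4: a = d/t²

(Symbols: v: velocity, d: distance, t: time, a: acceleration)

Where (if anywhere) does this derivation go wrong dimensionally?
No step introduces an error — all steps are dimensionally consistent.

Step 1: v = d/t → LHS [L T^-1], RHS [L T^-1] ✓
Step 2: a = v/t → LHS [L T^-2], RHS [L T^-2] ✓
Step 3: a = d/t/t → LHS [L T^-2], RHS [L T^-2] ✓
Step 4: a = d/t² → LHS [L T^-2], RHS [L T^-2] ✓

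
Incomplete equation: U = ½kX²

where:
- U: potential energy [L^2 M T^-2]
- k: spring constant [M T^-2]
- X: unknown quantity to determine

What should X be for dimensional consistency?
X = x (displacement), dimensions [L]

U has dimensions [L^2 M T^-2]; the rest of the RHS (½k) has dimensions [M T^-2].
So X² must have dimensions [L^2], i.e. X has dimensions [L] — X = x (displacement).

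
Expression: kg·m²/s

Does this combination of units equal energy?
No

The expression kg·m²/s has dimensions [L^2 M T^-1], but energy has dimensions [L^2 M T^-2].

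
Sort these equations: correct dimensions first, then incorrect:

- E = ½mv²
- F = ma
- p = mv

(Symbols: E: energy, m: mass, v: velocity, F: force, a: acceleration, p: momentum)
Dimensionally correct: E = ½mv², F = ma, p = mv
Dimensionally incorrect: none
Ordered (correct first, then incorrect): E = ½mv², F = ma, p = mv

- E = ½mv²: LHS [L^2 M T^-2], RHS [L^2 M T^-2] → correct ✓
- F = ma: LHS [L M T^-2], RHS [L M T^-2] → correct ✓
- p = mv: LHS [L M T^-1], RHS [L M T^-1] → correct ✓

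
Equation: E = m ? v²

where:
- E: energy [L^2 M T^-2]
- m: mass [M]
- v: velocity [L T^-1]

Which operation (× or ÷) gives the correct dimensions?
multiplication (×): E = m × v²

E [L^2 M T^-2]; m [M]; v² [L^2 T^-2].
m × v² → [L^2 M T^-2] ✓
m ÷ v² → [L^-2 M T^2] ✗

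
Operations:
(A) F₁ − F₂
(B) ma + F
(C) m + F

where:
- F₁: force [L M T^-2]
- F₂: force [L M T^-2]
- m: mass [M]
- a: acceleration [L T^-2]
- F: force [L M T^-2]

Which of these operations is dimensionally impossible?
(C) m + F

(A) F₁ − F₂: F₁ [L M T^-2] and F₂ [L M T^-2] — same dimensions ✓
(B) ma + F: ma [L M T^-2] and F [L M T^-2] — same dimensions ✓
(C) m + F: m [M] and F [L M T^-2] — different dimensions cannot be added/subtracted ✗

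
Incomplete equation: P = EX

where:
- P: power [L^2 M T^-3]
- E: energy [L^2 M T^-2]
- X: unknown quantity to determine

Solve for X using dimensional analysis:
X = f (inverse time / frequency (1/t)), dimensions [T^-1]

P has dimensions [L^2 M T^-3]; the rest of the RHS (E) has dimensions [L^2 M T^-2].
So X must have dimensions [T^-1] — X = f (inverse time / frequency (1/t)).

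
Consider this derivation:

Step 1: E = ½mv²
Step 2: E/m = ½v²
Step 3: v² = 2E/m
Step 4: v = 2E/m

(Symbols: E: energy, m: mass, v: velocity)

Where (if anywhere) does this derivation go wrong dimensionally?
Step 4

Step 1: E = ½mv² → LHS [L^2 M T^-2], RHS [L^2 M T^-2] ✓
Step 2: E/m = ½v² → LHS [L^2 T^-2], RHS [L^2 T^-2] ✓
Step 3: v² = 2E/m → LHS [L^2 T^-2], RHS [L^2 T^-2] ✓
Step 4: v = 2E/m → LHS [L T^-1], RHS [L^2 T^-2] ✗

The first dimensional inconsistency appears in step 4: v = 2E/m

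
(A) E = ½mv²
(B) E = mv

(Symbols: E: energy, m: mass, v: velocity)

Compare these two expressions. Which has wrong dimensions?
(B)

(A) E = ½mv²: LHS [L^2 M T^-2], RHS [L^2 M T^-2] ✓
(B) E = mv: LHS [L^2 M T^-2], RHS [L M T^-1] ✗

Expression (B) E = mv is dimensionally incorrect.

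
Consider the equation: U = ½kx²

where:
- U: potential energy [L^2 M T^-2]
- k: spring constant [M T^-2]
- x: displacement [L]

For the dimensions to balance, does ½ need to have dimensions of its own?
No

U has dimensions [L^2 M T^-2] and kx² already has dimensions [L^2 M T^-2], so the equation balances without ½ contributing any dimensions. ½ is a pure (dimensionless) number; changing or removing it would not affect dimensional consistency.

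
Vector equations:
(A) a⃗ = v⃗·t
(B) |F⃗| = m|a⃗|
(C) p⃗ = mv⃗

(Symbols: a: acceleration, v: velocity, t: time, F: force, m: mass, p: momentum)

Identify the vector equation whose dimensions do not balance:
(A) a⃗ = v⃗·t

(A) a⃗ = v⃗·t: LHS [L T^-2], RHS [L] ✗ — acceleration is velocity per time; should be v⃗/t
(B) |F⃗| = m|a⃗|: LHS [L M T^-2], RHS [L M T^-2] ✓ — magnitudes of vectors are scalars
(C) p⃗ = mv⃗: LHS [L M T^-1], RHS [L M T^-1] ✓ — mass (scalar) times velocity (vector)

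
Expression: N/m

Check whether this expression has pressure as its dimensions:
No

The expression N/m has dimensions [M T^-2], but pressure has dimensions [L^-1 M T^-2].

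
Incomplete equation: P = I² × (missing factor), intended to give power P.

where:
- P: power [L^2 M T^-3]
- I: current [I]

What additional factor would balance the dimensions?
R (resistance), dimensions [I^-2 L^2 M T^-3]

P has dimensions [L^2 M T^-3] and I² has dimensions [I^2].
The missing factor must have dimensions [L^2 M T^-3] / [I^2] = [I^-2 L^2 M T^-3], i.e. resistance (R).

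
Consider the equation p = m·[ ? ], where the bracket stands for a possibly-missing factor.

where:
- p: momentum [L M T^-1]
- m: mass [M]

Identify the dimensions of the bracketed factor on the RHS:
[L T^-1] — velocity (e.g. v)

p has dimensions [L M T^-1]; m has dimensions [M].
The bracketed factor must supply [L M T^-1] / [M] = [L T^-1].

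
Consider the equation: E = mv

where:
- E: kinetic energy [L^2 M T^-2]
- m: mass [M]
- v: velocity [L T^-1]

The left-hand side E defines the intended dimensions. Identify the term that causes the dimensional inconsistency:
The right-hand side term mv

E has dimensions [L^2 M T^-2], but mv has dimensions [L M T^-1], so the term mv is dimensionally wrong for E.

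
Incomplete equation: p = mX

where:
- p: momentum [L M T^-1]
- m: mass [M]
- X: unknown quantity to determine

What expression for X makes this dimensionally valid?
X = v (velocity), dimensions [L T^-1]

p has dimensions [L M T^-1]; the rest of the RHS (m) has dimensions [M].
So X must have dimensions [L T^-1] — X = v (velocity).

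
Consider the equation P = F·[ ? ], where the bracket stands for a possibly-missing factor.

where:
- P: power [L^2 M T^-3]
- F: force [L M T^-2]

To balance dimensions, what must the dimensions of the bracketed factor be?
[L T^-1] — velocity (e.g. v)

P has dimensions [L^2 M T^-3]; F has dimensions [L M T^-2].
The bracketed factor must supply [L^2 M T^-3] / [L M T^-2] = [L T^-1].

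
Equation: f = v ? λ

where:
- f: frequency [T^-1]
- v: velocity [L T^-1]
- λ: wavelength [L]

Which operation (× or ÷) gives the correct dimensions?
division (÷): f = v ÷ λ

f [T^-1]; v [L T^-1]; λ [L].
v × λ → [L^2 T^-1] ✗
v ÷ λ → [T^-1] ✓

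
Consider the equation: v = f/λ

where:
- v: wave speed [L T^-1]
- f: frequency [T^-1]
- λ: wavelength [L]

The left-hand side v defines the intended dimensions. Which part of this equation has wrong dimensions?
The right-hand side term f/λ

v has dimensions [L T^-1], but f/λ has dimensions [L^-1 T^-1], so the term f/λ is dimensionally wrong for v.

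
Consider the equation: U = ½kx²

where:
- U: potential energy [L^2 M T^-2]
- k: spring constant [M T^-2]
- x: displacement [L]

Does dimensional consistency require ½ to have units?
No

U has dimensions [L^2 M T^-2] and kx² already has dimensions [L^2 M T^-2], so the equation balances without ½ contributing any dimensions. ½ is a pure (dimensionless) number; changing or removing it would not affect dimensional consistency.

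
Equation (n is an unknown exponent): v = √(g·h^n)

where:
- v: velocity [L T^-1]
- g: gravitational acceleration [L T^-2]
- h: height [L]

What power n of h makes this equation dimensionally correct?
n = 1

v has dimensions [L T^-1]; h has dimensions [L].
With n = 1: √(g·h^1) has dimensions [L T^-1], matching the LHS ✓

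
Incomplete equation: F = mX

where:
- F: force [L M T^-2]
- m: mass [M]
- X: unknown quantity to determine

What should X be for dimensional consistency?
X = a (acceleration), dimensions [L T^-2]

F has dimensions [L M T^-2]; the rest of the RHS (m) has dimensions [M].
So X must have dimensions [L T^-2] — X = a (acceleration).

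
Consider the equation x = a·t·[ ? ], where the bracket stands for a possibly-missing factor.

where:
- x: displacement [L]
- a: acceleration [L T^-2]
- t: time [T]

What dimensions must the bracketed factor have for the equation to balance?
[T] — time (e.g. t)

x has dimensions [L]; a·t has dimensions [L T^-1].
The bracketed factor must supply [L] / [L T^-1] = [T].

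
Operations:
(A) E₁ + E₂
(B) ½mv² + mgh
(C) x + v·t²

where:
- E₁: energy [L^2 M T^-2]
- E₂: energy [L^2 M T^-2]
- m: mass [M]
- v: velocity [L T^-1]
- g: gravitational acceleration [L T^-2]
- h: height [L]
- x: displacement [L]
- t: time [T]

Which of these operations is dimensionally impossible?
(C) x + v·t²

(A) E₁ + E₂: E₁ [L^2 M T^-2] and E₂ [L^2 M T^-2] — same dimensions ✓
(B) ½mv² + mgh: ½mv² [L^2 M T^-2] and mgh [L^2 M T^-2] — same dimensions ✓
(C) x + v·t²: x [L] and v·t² [L T] — different dimensions cannot be added/subtracted ✗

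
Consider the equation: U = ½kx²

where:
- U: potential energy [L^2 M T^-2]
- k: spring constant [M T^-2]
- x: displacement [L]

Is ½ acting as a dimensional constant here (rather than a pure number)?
No

U has dimensions [L^2 M T^-2] and kx² already has dimensions [L^2 M T^-2], so the equation balances without ½ contributing any dimensions. ½ is a pure (dimensionless) number; changing or removing it would not affect dimensional consistency.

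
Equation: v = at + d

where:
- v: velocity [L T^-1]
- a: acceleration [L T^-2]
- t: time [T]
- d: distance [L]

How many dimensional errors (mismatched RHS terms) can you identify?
1

LHS v: [L T^-1]
- at: [L T^-1] ✓
- d: [L] ✗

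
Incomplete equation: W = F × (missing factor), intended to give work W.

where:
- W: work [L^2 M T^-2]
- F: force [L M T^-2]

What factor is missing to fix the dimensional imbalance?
d (distance), dimensions [L]

W has dimensions [L^2 M T^-2] and F has dimensions [L M T^-2].
The missing factor must have dimensions [L^2 M T^-2] / [L M T^-2] = [L], i.e. distance (d).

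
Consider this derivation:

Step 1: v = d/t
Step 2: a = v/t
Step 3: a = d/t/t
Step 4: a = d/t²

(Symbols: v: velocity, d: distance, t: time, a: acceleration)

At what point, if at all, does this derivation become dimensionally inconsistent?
No step introduces an error — all steps are dimensionally consistent.

Step 1: v = d/t → LHS [L T^-1], RHS [L T^-1] ✓
Step 2: a = v/t → LHS [L T^-2], RHS [L T^-2] ✓
Step 3: a = d/t/t → LHS [L T^-2], RHS [L T^-2] ✓
Step 4: a = d/t² → LHS [L T^-2], RHS [L T^-2] ✓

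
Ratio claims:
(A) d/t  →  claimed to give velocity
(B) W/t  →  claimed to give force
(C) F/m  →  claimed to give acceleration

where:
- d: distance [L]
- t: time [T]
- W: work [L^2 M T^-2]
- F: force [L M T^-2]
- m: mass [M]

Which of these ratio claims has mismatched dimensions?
(B) W/t does not give force

(A) d/t: [L T^-1] = velocity [L T^-1] ✓
(B) W/t: [L^2 M T^-3] ≠ force [L M T^-2] ✗
(C) F/m: [L T^-2] = acceleration [L T^-2] ✓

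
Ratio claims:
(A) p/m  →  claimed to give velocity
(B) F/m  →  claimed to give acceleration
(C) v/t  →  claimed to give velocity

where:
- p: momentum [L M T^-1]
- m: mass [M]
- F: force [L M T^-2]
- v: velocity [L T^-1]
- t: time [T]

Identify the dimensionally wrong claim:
(C) v/t does not give velocity

(A) p/m: [L T^-1] = velocity [L T^-1] ✓
(B) F/m: [L T^-2] = acceleration [L T^-2] ✓
(C) v/t: [L T^-2] ≠ velocity [L T^-1] ✗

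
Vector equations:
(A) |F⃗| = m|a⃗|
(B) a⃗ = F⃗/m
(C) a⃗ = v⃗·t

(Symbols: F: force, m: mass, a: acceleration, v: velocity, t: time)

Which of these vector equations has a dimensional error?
(C) a⃗ = v⃗·t

(A) |F⃗| = m|a⃗|: LHS [L M T^-2], RHS [L M T^-2] ✓ — magnitudes of vectors are scalars
(B) a⃗ = F⃗/m: LHS [L T^-2], RHS [L T^-2] ✓ — force (vector) divided by mass (scalar)
(C) a⃗ = v⃗·t: LHS [L T^-2], RHS [L] ✗ — acceleration is velocity per time; should be v⃗/t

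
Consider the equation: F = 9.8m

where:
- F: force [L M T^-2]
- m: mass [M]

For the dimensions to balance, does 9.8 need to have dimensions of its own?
Yes

F has dimensions [L M T^-2], while m alone has dimensions [M]. For the equation to balance, the factor 9.8 must carry dimensions [L T^-2] — it is a dimensional constant (a numerical value of a physical quantity with its units suppressed), not a pure number.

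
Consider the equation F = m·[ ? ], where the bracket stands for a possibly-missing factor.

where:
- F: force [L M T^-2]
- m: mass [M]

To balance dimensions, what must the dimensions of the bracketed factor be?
[L T^-2] — acceleration (e.g. a)

F has dimensions [L M T^-2]; m has dimensions [M].
The bracketed factor must supply [L M T^-2] / [M] = [L T^-2].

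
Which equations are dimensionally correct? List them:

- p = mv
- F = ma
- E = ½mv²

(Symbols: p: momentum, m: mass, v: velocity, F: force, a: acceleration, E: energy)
Dimensionally correct: p = mv, F = ma, E = ½mv²
Dimensionally incorrect: none
Ordered (correct first, then incorrect): p = mv, F = ma, E = ½mv²

- p = mv: LHS [L M T^-1], RHS [L M T^-1] → correct ✓
- F = ma: LHS [L M T^-2], RHS [L M T^-2] → correct ✓
- E = ½mv²: LHS [L^2 M T^-2], RHS [L^2 M T^-2] → correct ✓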